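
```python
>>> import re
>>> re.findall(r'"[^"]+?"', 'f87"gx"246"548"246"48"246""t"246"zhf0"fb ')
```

['"gx"', '"548"', '"48"', '"t"', '"zhf0"']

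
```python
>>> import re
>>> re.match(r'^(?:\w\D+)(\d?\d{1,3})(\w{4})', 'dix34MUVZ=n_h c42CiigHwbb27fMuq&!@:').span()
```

(0, 9)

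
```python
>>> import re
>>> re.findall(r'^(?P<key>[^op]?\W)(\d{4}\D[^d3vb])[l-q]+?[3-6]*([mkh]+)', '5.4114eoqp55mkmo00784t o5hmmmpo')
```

[('5.', '4114eo', 'mkm')]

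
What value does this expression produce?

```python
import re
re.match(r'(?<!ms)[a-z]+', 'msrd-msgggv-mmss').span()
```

(0, 4)

The negative lookaround is zero-width — it rules out positions where the adjacent text would match, without consuming anything.
`re.match` only tries the pattern at the start of the string.
The match spans [0:4] → 'msrd'.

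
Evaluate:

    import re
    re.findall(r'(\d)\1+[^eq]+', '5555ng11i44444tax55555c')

['5']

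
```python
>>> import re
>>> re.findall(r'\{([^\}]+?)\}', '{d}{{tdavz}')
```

Walking the string: at [0:3] match '{d}', group 1 = 'd'; at [3:11] match '{{tdavz}', group 1 = '{tdavz'.
With a single group, `findall` returns only what that group captured — 2 items.

['d', '{tdavz']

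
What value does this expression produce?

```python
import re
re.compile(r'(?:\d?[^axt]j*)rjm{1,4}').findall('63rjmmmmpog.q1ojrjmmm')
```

['63rjmmmm', '1ojrjmmm']

This matches optionally a digit, then any character except [axt], then zero or more of the literal 'j' (non-capturing group); then the literal 'rj', then 1 to 4 of the literal 'm'.
Matches: at [0:8] → '63rjmmmm'; at [13:21] → '1ojrjmmm'.
`findall` yields the raw match text (2 of them) because the pattern has no groups.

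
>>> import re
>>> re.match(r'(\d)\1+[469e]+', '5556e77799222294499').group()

'5556e'

`re.match` only tries the pattern at the start of the string.
The match spans [0:5] → '5556e'.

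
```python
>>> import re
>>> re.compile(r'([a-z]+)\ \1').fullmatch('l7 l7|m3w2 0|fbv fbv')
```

After group 1 captures some text, `\1` only succeeds where that same text appears again.
`re.fullmatch` requires the pattern to consume the entire string.
Here there's no way to consume every character, so the call returns None.

None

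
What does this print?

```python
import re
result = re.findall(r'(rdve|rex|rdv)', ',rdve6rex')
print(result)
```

['rdve', 'rex']

Alternation tries branches left to right and keeps the first one that lets the overall match succeed at that position.
Walking the string: at [1:5] match 'rdve', group 1 = 'rdve'; at [6:9] match 'rex', group 1 = 'rex'.
With a single group, `findall` returns only what that group captured — 2 items.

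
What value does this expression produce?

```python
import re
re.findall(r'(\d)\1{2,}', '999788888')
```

['9', '8']

The backreference `\1` re-matches whatever the first group consumed, character for character.
Scanning left to right: at [0:3] match '999', group 1 = '9'; at [4:9] match '88888', group 1 = '8'.
Because there's exactly one group, `findall` drops the full match and keeps group 1 from each hit.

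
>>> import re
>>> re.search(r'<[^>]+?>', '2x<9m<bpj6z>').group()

'<9m<bpj6z>'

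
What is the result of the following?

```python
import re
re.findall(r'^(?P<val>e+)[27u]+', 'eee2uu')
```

['eee']

The pattern matches anchored at the start of the string; then one or more of a literal 'e' (captured as 'val'); then one or more of one of [27u].
Scanning left to right: at [0:6] match 'eee2uu', group 1 = 'eee'.
With a single group, `findall` returns only what that group captured — 1 item.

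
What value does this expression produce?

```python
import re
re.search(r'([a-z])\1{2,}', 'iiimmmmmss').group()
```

'iii'

`\1` has to match the exact text group 1 already captured.
The match spans [0:3] → 'iii'.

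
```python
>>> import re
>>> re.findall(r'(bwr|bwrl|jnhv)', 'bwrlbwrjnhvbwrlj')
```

The regex engine tests alternatives in the order written; an earlier branch that matches wins even if a later one would match more.
One capturing group, so `findall` returns just the captured substring from each match — 4 in all.

['bwr', 'bwr', 'jnhv', 'bwr']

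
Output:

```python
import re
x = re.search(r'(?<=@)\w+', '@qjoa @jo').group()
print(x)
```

Because the assertion is zero-width, the text it checks is not consumed and won't appear in the result.
The match spans [1:5] → 'qjoa'.

qjoa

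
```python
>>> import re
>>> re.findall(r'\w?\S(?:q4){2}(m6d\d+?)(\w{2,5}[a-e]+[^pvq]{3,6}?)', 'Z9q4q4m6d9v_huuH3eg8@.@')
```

Multiple groups make `findall` return tuples — one 2-tuple for each match.
Nothing in the string satisfies the pattern, so the list is empty.

[]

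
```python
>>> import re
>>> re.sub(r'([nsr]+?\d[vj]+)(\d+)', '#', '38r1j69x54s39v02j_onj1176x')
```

This matches one or more of one of [nsr] (lazy), then a digit, then one or more of one of [vj] (captured); then one or more of a digit (captured).
Matches: at [2:7] → 'r1j69'.
Each match is replaced by '#'.

'38#x54s39v02j_onj1176x'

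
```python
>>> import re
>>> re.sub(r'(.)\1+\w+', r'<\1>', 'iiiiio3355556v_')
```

A backreference is literal: `\1` must see the identical characters the first group matched.
Matches: at [0:15] → 'iiiiio3355556v_'.
The replacement refers to a captured group, so each match is rewritten using its own captured text.

'<i>'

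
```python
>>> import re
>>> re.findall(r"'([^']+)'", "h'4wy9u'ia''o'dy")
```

['4wy9u', 'o']

Walking the string: at [1:8] match "'4wy9u'", group 1 = '4wy9u'; at [11:14] match "'o'", group 1 = 'o'.
One capturing group, so `findall` returns just the captured substring from each match — 2 in all.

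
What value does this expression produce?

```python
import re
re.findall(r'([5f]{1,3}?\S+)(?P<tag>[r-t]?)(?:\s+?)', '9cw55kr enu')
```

The pattern matches 1 to 3 of one of [5f] (lazy), then one or more of a non-whitespace character (captured); then optionally a character in [r-t] (captured as 'tag'); then one or more of whitespace (lazy) (non-capturing group).
Matches: at [3:8] match '55kr ', groups = ('55kr', '').
`findall` packs the 2 group values into a tuple for every match.

[('55kr', '')]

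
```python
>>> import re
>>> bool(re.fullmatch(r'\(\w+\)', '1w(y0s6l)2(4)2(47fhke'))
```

False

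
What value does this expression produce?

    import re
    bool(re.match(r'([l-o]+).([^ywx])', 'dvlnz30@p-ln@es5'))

False

This matches one or more of a character in [l-o] (captured); then any character; then any character except [ywx] (captured).
`match` is anchored at position 0; if the pattern doesn't fit there, it returns None.
Here the string doesn't start with a match, so the call returns None, and `bool(None)` is False.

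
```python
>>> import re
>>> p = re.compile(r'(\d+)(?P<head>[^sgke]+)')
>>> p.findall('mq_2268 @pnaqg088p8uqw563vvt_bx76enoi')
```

The pattern matches one or more of a digit (captured); then one or more of any character except [sgke] (captured as 'head').
Matches: at [3:13] match '2268 @pnaq', groups = ('2268', ' @pnaq'); at [14:33] match '088p8uqw563vvt_bx76', groups = ('088', 'p8uqw563vvt_bx76').
`findall` packs the 2 group values into a tuple for every match.

[('2268', ' @pnaq'), ('088', 'p8uqw563vvt_bx76')]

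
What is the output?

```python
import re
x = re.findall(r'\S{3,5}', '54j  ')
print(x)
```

['54j']

This matches 3 to 5 of a non-whitespace character.
Matches: at [0:3] → '54j'.
No capturing groups, so `findall` returns the 1 full match string.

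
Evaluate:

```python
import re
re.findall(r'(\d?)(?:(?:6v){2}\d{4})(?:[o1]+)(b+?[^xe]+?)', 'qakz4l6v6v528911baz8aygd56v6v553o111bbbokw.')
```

[('', 'ba')]

This matches optionally a digit (captured); then the literal '6v' repeated 2 times, then exactly 4 of a digit (non-capturing group); then one or more of one of [o1] (non-capturing group); then one or more of a literal 'b' (lazy), then one or more of any character except [xe] (lazy) (captured).
Matches: at [6:18] match '6v6v528911ba', groups = ('', 'ba').
`findall` packs the 2 group values into a tuple for every match.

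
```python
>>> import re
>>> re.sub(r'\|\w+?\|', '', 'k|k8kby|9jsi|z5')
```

'k9jsi|z5'

Matches: at [1:8] → '|k8kby|'.
Every occurrence is swapped for ''.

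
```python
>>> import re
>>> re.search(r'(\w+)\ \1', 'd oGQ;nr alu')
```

`\1` has to match the exact text group 1 already captured.
`search` walks the string left to right and returns the first match it finds.
Here the pattern never matches, so the call returns None.

None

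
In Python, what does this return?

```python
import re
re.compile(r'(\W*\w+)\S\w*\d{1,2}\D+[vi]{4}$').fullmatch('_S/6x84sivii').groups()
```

('_S',)

The match spans [0:12] → '_S/6x84sivii'.
Captured: group 1 = '_S'.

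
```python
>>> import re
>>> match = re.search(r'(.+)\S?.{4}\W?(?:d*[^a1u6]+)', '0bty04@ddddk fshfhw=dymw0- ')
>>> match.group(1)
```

'0bty04@ddddk fshfhw=dy'

The pattern matches one or more of any character (captured); then optionally a non-whitespace character, then exactly 4 of any character, then optionally a non-word character; then zero or more of the literal 'd', then one or more of any character except [a1u6] (non-capturing group).
`search` walks the string left to right and returns the first match it finds.
The match spans [0:27] → '0bty04@ddddk fshfhw=dymw0- '.
Captured: group 1 = '0bty04@ddddk fshfhw=dy'.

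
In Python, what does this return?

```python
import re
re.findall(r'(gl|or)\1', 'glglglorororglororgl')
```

['gl', 'or', 'or']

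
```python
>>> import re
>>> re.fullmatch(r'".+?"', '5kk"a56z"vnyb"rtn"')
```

None

`re.fullmatch` is like wrapping the pattern in `^…$` (in single-line mode).
Here there's no way to consume every character, so the call returns None.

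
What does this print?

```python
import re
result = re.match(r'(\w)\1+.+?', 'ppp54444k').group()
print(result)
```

`\1` has to match the exact text group 1 already captured.
`re.match` won't scan ahead — the pattern has to work from the very first character.
The match spans [0:4] → 'ppp5'.
Captured: group 1 = 'p'.

ppp5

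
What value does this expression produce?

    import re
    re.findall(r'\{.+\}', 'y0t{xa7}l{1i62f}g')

`findall` yields the raw match text (1 of them) because the pattern has no groups.

['{xa7}l{1i62f}']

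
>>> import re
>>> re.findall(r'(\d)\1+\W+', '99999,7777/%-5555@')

`\1` is not a pattern — it's the concrete string captured by group 1, re-applied verbatim.
Walking the string: at [0:6] match '99999,', group 1 = '9'; at [6:13] match '7777/%-', group 1 = '7'; at [13:18] match '5555@', group 1 = '5'.
One capturing group, so `findall` returns just the captured substring from each match — 3 in all.

['9', '7', '5']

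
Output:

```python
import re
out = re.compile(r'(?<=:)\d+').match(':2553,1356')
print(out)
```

The `(?=…)`/`(?<=…)` assertion just peeks at neighbouring text; it doesn't advance the match position.
`match` is anchored at position 0; if the pattern doesn't fit there, it returns None.
Here position 0 doesn't satisfy it, so the call returns None.

None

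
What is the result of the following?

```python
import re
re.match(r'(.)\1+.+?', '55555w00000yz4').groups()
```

The backreference `\1` re-matches whatever the first group consumed, character for character.
`re.match` only tries the pattern at the start of the string.
The match spans [0:6] → '55555w'.
Captured: group 1 = '5'.

('5',)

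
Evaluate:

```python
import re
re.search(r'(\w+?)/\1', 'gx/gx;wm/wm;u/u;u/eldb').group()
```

'gx/gx'

After group 1 captures some text, `\1` only succeeds where that same text appears again.
`search` walks the string left to right and returns the first match it finds.
The match spans [0:5] → 'gx/gx'.
Captured: group 1 = 'gx'.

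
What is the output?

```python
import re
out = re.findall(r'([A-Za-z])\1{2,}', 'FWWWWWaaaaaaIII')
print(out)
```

A backreference is literal: `\1` must see the identical characters the first group matched.
Scanning left to right: at [1:6] match 'WWWWW', group 1 = 'W'; at [6:12] match 'aaaaaa', group 1 = 'a'; at [12:15] match 'III', group 1 = 'I'.
With a single group, `findall` returns only what that group captured — 3 items.

['W', 'a', 'I']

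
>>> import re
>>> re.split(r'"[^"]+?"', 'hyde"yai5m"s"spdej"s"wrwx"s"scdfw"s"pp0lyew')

['hyde', 's', 's', 's', 's"pp0lyew']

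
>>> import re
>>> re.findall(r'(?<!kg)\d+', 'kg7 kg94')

['4']

A negative assertion filters positions out without eating any characters.
With no groups in the pattern, `findall` gives back each whole match — 1 here.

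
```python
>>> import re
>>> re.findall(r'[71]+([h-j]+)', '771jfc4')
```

With a single group, `findall` returns only what that group captured — 1 item.

['j']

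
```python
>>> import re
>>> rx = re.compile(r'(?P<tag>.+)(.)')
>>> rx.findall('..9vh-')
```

This matches one or more of any character (captured as 'tag'); then any character (captured).
Scanning left to right: at [0:6] match '..9vh-', groups = ('..9vh', '-').
Multiple groups make `findall` return tuples — one 2-tuple for the one match.

[('..9vh', '-')]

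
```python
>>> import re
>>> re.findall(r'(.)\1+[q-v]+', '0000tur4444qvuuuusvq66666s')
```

The backreference `\1` re-matches whatever the first group consumed, character for character.
Scanning left to right: at [0:7] match '0000tur', group 1 = '0'; at [7:20] match '4444qvuuuusvq', group 1 = '4'; at [20:26] match '66666s', group 1 = '6'.
With a single group, `findall` returns only what that group captured — 3 items.

['0', '4', '6']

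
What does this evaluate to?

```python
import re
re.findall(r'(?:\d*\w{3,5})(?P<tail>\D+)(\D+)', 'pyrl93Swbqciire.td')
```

Pattern: zero or more of a digit, then 3 to 5 of a word character (non-capturing group); then one or more of a non-digit (captured as 'tail'); then one or more of a non-digit (captured).
Matches: at [1:18] match 'yrl93Swbqciire.td', groups = ('Swbqciire.t', 'd').
`findall` packs the 2 group values into a tuple for every match.

[('Swbqciire.t', 'd')]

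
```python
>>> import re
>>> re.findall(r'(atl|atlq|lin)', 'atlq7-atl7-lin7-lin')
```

The regex engine tests alternatives in the order written; an earlier branch that matches wins even if a later one would match more.
Walking the string: at [0:3] match 'atl', group 1 = 'atl'; at [6:9] match 'atl', group 1 = 'atl'; at [11:14] match 'lin', group 1 = 'lin'; at [16:19] match 'lin', group 1 = 'lin'.
One capturing group, so `findall` returns just the captured substring from each match — 4 in all.

['atl', 'atl', 'lin', 'lin']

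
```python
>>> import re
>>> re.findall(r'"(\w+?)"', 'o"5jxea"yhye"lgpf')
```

Walking the string: at [1:8] match '"5jxea"', group 1 = '5jxea'.
Because there's exactly one group, `findall` drops the full match and keeps group 1 from the one hit.

['5jxea']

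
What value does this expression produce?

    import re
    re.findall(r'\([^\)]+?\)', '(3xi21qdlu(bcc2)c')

['(3xi21qdlu(bcc2)']

Matches: at [0:16] → '(3xi21qdlu(bcc2)'.
No capturing groups, so `findall` returns the 1 full match string.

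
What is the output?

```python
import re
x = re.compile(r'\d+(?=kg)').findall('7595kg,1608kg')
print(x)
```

['7595', '1608']

The positive lookaround only admits positions where the adjacent text matches; those characters stay outside the span.
Walking the string: at [0:4] → '7595'; at [7:11] → '1608'.
With no groups in the pattern, `findall` gives back each whole match — 2 here.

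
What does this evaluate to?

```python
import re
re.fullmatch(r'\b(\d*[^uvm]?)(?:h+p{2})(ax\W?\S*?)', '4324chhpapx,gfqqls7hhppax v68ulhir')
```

None

For `fullmatch`, every character of the input must be accounted for by the pattern.
Here there's no way to consume every character, so the call returns None.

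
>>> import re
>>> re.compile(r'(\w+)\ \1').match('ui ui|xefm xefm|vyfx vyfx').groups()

A backreference is literal: `\1` must see the identical characters the first group matched.
With `match`, the pattern is implicitly anchored at the beginning.
The match spans [0:5] → 'ui ui'.
Captured: group 1 = 'ui'.

('ui',)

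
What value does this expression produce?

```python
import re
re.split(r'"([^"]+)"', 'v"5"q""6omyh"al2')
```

Matches to split on: at [1:4] → '"5"'; at [6:13] → '"6omyh"'.
Because the pattern has a capturing group, `split` also inserts each captured text between the pieces.

['v', '5', 'q"', '6omyh', 'al2']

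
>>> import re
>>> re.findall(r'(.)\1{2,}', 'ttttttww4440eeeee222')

The backreference `\1` re-matches whatever the first group consumed, character for character.
Scanning left to right: at [0:6] match 'tttttt', group 1 = 't'; at [8:11] match '444', group 1 = '4'; at [12:17] match 'eeeee', group 1 = 'e'; at [17:20] match '222', group 1 = '2'.
With a single group, `findall` returns only what that group captured — 4 items.

['t', '4', 'e', '2']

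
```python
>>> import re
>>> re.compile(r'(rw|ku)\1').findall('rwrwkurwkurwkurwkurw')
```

`\1` has to match the exact text group 1 already captured.
Scanning left to right: at [0:4] match 'rwrw', group 1 = 'rw'.
`findall` collects group 1 from the one match (1 total).

['rw']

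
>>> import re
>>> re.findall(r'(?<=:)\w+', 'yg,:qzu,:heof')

['qzu', 'heof']

The lookaround is zero-width — it requires the adjacent text to match without consuming it, so the asserted text isn't part of the match.
Matches: at [4:7] → 'qzu'; at [9:13] → 'heof'.
No capturing groups, so `findall` returns the 2 full match strings.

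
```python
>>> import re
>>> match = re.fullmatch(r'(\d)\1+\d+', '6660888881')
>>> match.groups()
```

('6',)

The match spans [0:10] → '6660888881'.
Captured: group 1 = '6'.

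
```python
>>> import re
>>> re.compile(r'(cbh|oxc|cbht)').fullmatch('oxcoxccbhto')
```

None

`re.fullmatch` is like wrapping the pattern in `^…$` (in single-line mode).
Here the pattern can't cover the whole string, so the call returns None.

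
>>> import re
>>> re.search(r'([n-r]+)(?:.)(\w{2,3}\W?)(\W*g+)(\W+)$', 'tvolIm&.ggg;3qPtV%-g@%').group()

The pattern matches one or more of a character in [n-r] (captured); then any character (non-capturing group); then 2 to 3 of a word character, then optionally a non-word character (captured); then zero or more of a non-word character, then one or more of the literal 'g' (captured); then one or more of a non-word character (captured); then anchored at the end.
`search` walks the string left to right and returns the first match it finds.
The match spans [13:22] → 'qPtV%-g@%'.
Captured: group 1 = 'q', group 2 = 'tV%', group 3 = '-g', group 4 = '@%'.

'qPtV%-g@%'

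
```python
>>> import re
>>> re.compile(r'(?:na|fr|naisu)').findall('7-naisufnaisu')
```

Alternation tries branches left to right and keeps the first one that lets the overall match succeed at that position.
Scanning left to right: at [2:4] → 'na'; at [8:10] → 'na'.
Since nothing is captured, `findall` lists the 2 matched substrings directly.

['na', 'na']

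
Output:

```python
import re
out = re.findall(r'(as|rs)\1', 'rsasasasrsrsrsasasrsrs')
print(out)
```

After group 1 captures some text, `\1` only succeeds where that same text appears again.
Walking the string: at [2:6] match 'asas', group 1 = 'as'; at [8:12] match 'rsrs', group 1 = 'rs'; at [14:18] match 'asas', group 1 = 'as'; at [18:22] match 'rsrs', group 1 = 'rs'.
One capturing group, so `findall` returns just the captured substring from each match — 4 in all.

['as', 'rs', 'as', 'rs']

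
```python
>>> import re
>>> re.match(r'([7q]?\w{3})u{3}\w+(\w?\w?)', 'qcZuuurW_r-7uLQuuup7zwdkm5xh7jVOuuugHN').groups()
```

The pattern matches optionally one of [7q], then exactly 3 of a word character (captured); then exactly 3 of the literal 'u', then one or more of a word character; then optionally a word character, then optionally a word character (captured).
`match` is anchored at position 0; if the pattern doesn't fit there, it returns None.
The match spans [0:10] → 'qcZuuurW_r'.
Captured: group 1 = 'qcZ', group 2 = ''.

('qcZ', '')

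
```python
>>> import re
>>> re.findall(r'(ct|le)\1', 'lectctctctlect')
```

['ct', 'ct']

A backreference is literal: `\1` must see the identical characters the first group matched.
Because there's exactly one group, `findall` drops the full match and keeps group 1 from each hit.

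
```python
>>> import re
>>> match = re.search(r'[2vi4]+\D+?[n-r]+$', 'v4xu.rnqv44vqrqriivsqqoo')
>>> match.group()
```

This matches one or more of one of [2vi4]; then one or more of a non-digit (lazy), then one or more of a character in [n-r]; then anchored at the end.
The match spans [8:24] → 'v44vqrqriivsqqoo'.

'v44vqrqriivsqqoo'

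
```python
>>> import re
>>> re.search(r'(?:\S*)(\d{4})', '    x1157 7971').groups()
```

('1157',)

The match spans [4:9] → 'x1157'.
Captured: group 1 = '1157'.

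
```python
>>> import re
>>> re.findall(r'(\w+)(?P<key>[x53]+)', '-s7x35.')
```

This matches one or more of a word character (captured); then one or more of one of [x53] (captured as 'key').
Scanning left to right: at [1:6] match 's7x35', groups = ('s7x3', '5').
Multiple groups make `findall` return tuples — one 2-tuple for the one match.

[('s7x3', '5')]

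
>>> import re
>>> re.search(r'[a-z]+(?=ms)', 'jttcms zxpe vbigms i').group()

'jttc'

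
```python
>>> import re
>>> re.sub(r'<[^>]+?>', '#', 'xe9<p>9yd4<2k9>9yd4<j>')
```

Each match is replaced by '#'.

'xe9#9yd4#9yd4#'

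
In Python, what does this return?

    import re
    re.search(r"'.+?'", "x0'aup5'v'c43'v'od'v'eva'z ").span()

(2, 8)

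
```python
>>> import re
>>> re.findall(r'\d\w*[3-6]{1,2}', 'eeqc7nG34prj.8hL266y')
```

Pattern: a digit; then zero or more of a word character, then 1 to 2 of a character in [3-6].
Since nothing is captured, `findall` lists the 2 matched substrings directly.

['7nG34', '8hL266']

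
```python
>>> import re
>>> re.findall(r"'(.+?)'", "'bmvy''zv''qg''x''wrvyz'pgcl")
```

Matches: at [0:6] match "'bmvy'", group 1 = 'bmvy'; at [6:10] match "'zv'", group 1 = 'zv'; at [10:14] match "'qg'", group 1 = 'qg'; at [14:17] match "'x'", group 1 = 'x'; at [17:24] match "'wrvyz'", group 1 = 'wrvyz'.
`findall` collects group 1 from each match (5 total).

['bmvy', 'zv', 'qg', 'x', 'wrvyz']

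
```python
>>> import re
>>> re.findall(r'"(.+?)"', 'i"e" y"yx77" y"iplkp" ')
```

['e', 'yx77', 'iplkp']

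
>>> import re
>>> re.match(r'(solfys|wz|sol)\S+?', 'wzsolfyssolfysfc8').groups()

('wz',)

`match` is anchored at position 0; if the pattern doesn't fit there, it returns None.
The match spans [0:3] → 'wzs'.
Captured: group 1 = 'wz'.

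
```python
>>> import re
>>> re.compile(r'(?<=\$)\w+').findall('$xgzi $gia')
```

['xgzi', 'gia']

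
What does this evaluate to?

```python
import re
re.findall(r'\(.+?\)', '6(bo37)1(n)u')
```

['(bo37)', '(n)']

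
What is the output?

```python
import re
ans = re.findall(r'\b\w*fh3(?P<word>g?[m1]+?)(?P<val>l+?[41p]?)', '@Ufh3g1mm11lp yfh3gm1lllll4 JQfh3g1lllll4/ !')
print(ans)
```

[('g1mm11', 'lp'), ('gm1', 'l'), ('g1', 'l')]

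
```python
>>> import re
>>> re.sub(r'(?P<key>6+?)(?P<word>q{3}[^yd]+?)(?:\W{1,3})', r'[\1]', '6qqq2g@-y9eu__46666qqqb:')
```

'[6]y9eu__4[6666]'

Pattern: one or more of a literal '6' (lazy) (captured as 'key'); then exactly 3 of the literal 'q', then one or more of any character except [yd] (lazy) (captured as 'word'); then 1 to 3 of a non-word character (non-capturing group).
Each match is replaced using the text its own group 1 captured.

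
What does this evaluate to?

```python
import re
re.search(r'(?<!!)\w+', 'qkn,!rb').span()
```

Because the assertion is negative and zero-width, positions next to the forbidden text are skipped.
The match spans [0:3] → 'qkn'.

(0, 3)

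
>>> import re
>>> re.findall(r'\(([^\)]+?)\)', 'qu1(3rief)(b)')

['3rief', 'b']

Scanning left to right: at [3:10] match '(3rief)', group 1 = '3rief'; at [10:13] match '(b)', group 1 = 'b'.
With a single group, `findall` returns only what that group captured — 2 items.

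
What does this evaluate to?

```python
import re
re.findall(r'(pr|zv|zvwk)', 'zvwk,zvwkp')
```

['zv', 'zv']

`|` is ordered: at each position the engine commits to the first alternative that works.
Scanning left to right: at [0:2] match 'zv', group 1 = 'zv'; at [5:7] match 'zv', group 1 = 'zv'.
One capturing group, so `findall` returns just the captured substring from each match — 2 in all.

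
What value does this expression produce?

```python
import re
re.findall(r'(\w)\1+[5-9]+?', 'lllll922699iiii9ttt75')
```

After group 1 captures some text, `\1` only succeeds where that same text appears again.
Scanning left to right: at [0:6] match 'lllll9', group 1 = 'l'; at [6:9] match '226', group 1 = '2'; at [11:16] match 'iiii9', group 1 = 'i'; at [16:20] match 'ttt7', group 1 = 't'.
With a single group, `findall` returns only what that group captured — 4 items.

['l', '2', 'i', 't']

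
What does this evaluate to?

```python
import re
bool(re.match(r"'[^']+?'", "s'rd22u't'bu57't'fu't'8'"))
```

`match` is anchored at position 0; if the pattern doesn't fit there, it returns None.
Here position 0 doesn't satisfy it, so the call returns None, and `bool(None)` is False.

False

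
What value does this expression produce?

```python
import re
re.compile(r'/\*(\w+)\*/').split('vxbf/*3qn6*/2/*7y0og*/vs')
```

With a capturing group present, the delimiter's captured portion is kept in the result list.

['vxbf', '3qn6', '2', '7y0og', 'vs']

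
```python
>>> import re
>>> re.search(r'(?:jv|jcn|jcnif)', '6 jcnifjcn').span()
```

(2, 5)

The regex engine tests alternatives in the order written; an earlier branch that matches wins even if a later one would match more.
The match spans [2:5] → 'jcn'.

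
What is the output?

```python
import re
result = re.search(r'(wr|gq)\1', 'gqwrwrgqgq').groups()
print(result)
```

('wr',)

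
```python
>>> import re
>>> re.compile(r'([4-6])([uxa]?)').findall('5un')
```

Pattern: a character in [4-6] (captured); then optionally one of [uxa] (captured).
`findall` packs the 2 group values into a tuple for every match.

[('5', 'u')]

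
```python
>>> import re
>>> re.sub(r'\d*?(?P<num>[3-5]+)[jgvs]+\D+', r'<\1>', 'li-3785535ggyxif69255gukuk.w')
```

'li-<5535><55>'

Because the quantifier is non-greedy, it stops expanding at the earliest point where the rest of the pattern can succeed.
`\1` in the replacement pulls in group 1's text for each match.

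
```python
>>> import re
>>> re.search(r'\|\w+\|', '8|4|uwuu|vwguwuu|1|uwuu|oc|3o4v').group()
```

'|4|'

The match spans [1:4] → '|4|'.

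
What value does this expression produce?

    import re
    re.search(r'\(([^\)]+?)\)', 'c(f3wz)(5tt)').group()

'(f3wz)'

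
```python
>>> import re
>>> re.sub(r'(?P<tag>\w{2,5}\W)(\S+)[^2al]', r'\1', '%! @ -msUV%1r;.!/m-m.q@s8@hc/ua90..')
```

Pattern: 2 to 5 of a word character, then a non-word character (captured as 'tag'); then one or more of a non-whitespace character (captured); then any character except [2al].
Matches: at [6:35] → 'msUV%1r;.!/m-m.q@s8@hc/ua90..'.
Each match is replaced using the text its own group 1 captured.

'%! @ -msUV%'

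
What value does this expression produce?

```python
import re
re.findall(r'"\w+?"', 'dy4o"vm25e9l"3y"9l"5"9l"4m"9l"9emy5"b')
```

['"vm25e9l"', '"9l"', '"9l"', '"9l"']

No capturing groups, so `findall` returns the 4 full match strings.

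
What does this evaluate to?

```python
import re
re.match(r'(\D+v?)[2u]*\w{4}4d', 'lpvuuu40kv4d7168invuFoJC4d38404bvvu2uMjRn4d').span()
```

(0, 12)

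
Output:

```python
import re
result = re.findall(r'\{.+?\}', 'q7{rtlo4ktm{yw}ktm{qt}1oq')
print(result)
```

['{rtlo4ktm{yw}', '{qt}']

The `?` after the quantifier makes it lazy — it takes as little as possible before letting the rest of the pattern try.
Walking the string: at [2:15] → '{rtlo4ktm{yw}'; at [18:22] → '{qt}'.
No capturing groups, so `findall` returns the 2 full match strings.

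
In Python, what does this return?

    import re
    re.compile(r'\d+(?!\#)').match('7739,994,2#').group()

'7739'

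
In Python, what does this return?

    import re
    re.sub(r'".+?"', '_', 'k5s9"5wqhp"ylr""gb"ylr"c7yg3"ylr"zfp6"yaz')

'k5s9_ylr_ylr_ylr_yaz'

With the lazy modifier that quantifier settles for the fewest repetitions that let the rest of the pattern succeed (the atoms after it are unaffected and can still be greedy).
Matches: at [4:11] → '"5wqhp"'; at [14:19] → '""gb"'; at [22:29] → '"c7yg3"'; at [32:38] → '"zfp6"'.
Each match is replaced by '_'.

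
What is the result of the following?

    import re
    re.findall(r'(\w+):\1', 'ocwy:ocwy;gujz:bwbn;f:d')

['ocwy']

A backreference is literal: `\1` must see the identical characters the first group matched.
Scanning left to right: at [0:9] match 'ocwy:ocwy', group 1 = 'ocwy'.
One capturing group, so `findall` returns just the captured substring from the one match — 1 in all.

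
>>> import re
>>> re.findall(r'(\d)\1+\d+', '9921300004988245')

['9']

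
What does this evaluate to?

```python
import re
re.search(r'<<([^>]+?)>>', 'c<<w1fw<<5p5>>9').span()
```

Unlike `match`, `search` isn't anchored — it looks for the pattern anywhere in the string.
The match spans [1:14] → '<<w1fw<<5p5>>'.
Captured: group 1 = 'w1fw<<5p5'.

(1, 14)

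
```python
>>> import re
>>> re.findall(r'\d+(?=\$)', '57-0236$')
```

Lookahead/lookbehind check context without consuming it, so the matched span excludes the asserted characters.
Walking the string: at [3:7] → '0236'.
Since nothing is captured, `findall` lists the 1 matched substring directly.

['0236']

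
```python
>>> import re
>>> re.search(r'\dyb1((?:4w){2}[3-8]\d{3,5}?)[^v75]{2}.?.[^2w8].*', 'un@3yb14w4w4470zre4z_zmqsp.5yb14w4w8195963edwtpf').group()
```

'3yb14w4w4470zre4z_zmqsp.5yb14w4w8195963edwtpf'

Pattern: a digit, then the literal 'yb1'; then the literal '4w' repeated 2 times, then a character in [3-8], then 3 to 5 of a digit (lazy) (captured); then exactly 2 of any character except [v75], then optionally any character; then any character, then any character except [2w8], then zero or more of any character.
The match spans [3:48] → '3yb14w4w4470zre4z_zmqsp.5yb14w4w8195963edwtpf'.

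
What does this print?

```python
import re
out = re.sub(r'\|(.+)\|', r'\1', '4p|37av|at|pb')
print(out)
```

The replacement refers to a captured group, so each match is rewritten using its own captured text.

4p37av|atpb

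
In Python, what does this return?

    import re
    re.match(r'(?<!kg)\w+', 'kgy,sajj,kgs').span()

(0, 3)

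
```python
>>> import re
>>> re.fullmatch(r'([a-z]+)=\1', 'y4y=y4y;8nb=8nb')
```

`re.fullmatch` is like wrapping the pattern in `^…$` (in single-line mode).
Here the string isn't matched end-to-end, so the call returns None.

None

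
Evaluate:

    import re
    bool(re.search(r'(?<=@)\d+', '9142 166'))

Lookahead/lookbehind check context without consuming it, so the matched span excludes the asserted characters.
Here nothing in the string fits, so the call returns None, and `bool(None)` is False.

False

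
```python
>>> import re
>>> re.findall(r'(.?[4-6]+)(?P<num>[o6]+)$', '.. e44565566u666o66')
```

[('u666', 'o66')]

This matches optionally any character, then one or more of a character in [4-6] (captured); then one or more of one of [o6] (captured as 'num'); then anchored at the end.
2 groups means the one result is a tuple of 2 captured strings — 1 here.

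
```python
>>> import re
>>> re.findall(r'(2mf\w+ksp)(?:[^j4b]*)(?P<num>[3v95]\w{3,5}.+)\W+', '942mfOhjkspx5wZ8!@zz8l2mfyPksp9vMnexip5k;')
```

[('2mfOhjksp', 'vMnexip5k')]

Pattern: the literal '2mf', then one or more of a word character, then the literal 'ksp' (captured); then zero or more of any character except [j4b] (non-capturing group); then one of [3v95], then 3 to 5 of a word character, then one or more of any character (captured as 'num'); then one or more of a non-word character.
Matches: at [2:41] match '2mfOhjkspx5wZ8!@zz8l2mfyPksp9vMnexip5k;', groups = ('2mfOhjksp', 'vMnexip5k').
`findall` packs the 2 group values into a tuple for every match.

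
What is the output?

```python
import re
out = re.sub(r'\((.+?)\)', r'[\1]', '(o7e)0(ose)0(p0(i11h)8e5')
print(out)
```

[o7e]0[ose]0[p0(i11h]8e5

Lazy quantifiers expand one character at a time until the remainder of the pattern can match.
Matches: at [0:5] → '(o7e)'; at [6:11] → '(ose)'; at [12:21] → '(p0(i11h)'.
The replacement refers to a captured group, so each match is rewritten using its own captured text.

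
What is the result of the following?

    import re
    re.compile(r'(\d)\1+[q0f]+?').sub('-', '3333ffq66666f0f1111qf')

'-fq-0f-f'

After group 1 captures some text, `\1` only succeeds where that same text appears again.
Matches: at [0:5] → '3333f'; at [7:13] → '66666f'; at [15:20] → '1111q'.
`sub` substitutes '-' at each match site.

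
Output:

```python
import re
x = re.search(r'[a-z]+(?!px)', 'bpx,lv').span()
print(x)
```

(0, 3)

The negative lookaround is zero-width — it rules out positions where the adjacent text would match, without consuming anything.
The match spans [0:3] → 'bpx'.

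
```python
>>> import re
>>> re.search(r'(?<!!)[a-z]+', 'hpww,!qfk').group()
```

'hpww'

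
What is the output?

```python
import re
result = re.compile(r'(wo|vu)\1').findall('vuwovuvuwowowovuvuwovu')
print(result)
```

['vu', 'wo', 'vu']

`\1` is not a pattern — it's the concrete string captured by group 1, re-applied verbatim.
Walking the string: at [4:8] match 'vuvu', group 1 = 'vu'; at [8:12] match 'wowo', group 1 = 'wo'; at [14:18] match 'vuvu', group 1 = 'vu'.
`findall` collects group 1 from each match (3 total).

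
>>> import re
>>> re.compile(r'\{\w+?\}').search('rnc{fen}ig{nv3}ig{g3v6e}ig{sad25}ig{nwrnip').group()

'{fen}'

`re.search` tries every starting position until one works.
The match spans [3:8] → '{fen}'.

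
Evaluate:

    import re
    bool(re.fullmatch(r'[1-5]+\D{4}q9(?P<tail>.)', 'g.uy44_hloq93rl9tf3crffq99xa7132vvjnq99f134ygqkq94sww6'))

This matches one or more of a character in [1-5], then exactly 4 of a non-digit, then the literal 'q9'; then any character (captured as 'tail').
For `fullmatch`, every character of the input must be accounted for by the pattern.
Here the pattern can't cover the whole string, so the call returns None, and `bool(None)` is False.

False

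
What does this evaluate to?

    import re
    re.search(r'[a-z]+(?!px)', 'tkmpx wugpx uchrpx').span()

(0, 5)

Because the assertion is negative and zero-width, positions next to the forbidden text are skipped.
The match spans [0:5] → 'tkmpx'.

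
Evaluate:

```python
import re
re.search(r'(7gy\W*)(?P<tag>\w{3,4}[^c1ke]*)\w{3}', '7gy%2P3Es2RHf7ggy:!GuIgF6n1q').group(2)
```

The match spans [0:28] → '7gy%2P3Es2RHf7ggy:!GuIgF6n1q'.
Captured: group 1 = '7gy%', group 2 = '2P3Es2RHf7ggy:!GuIgF6'.

'2P3Es2RHf7ggy:!GuIgF6'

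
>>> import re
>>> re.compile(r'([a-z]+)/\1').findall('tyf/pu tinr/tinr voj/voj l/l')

The backreference `\1` re-matches whatever the first group consumed, character for character.
With a single group, `findall` returns only what that group captured — 3 items.

['tinr', 'voj', 'l']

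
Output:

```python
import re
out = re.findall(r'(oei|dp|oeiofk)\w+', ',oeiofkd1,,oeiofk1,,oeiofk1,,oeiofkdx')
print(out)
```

Branches in `(...|...)` are attempted left-to-right; the first branch that allows the whole pattern to succeed is taken.
With a single group, `findall` returns only what that group captured — 4 items.

['oei', 'oei', 'oei', 'oei']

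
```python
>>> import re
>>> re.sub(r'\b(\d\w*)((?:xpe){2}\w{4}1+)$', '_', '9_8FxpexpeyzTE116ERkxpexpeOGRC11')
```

'_'

Each match is replaced by '_'.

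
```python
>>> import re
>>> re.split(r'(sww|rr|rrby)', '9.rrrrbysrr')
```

['9.', 'rr', '', 'rr', 'bys', 'rr', '']

Branches in `(...|...)` are attempted left-to-right; the first branch that allows the whole pattern to succeed is taken.
The group in the pattern means `split` returns the separators' captures alongside the pieces.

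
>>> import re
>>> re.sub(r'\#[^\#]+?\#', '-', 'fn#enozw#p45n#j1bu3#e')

Matches: at [2:9] → '#enozw#'; at [13:20] → '#j1bu3#'.
`sub` substitutes '-' at each match site.

'fn-p45n-e'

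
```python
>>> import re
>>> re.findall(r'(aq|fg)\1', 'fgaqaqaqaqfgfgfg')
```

['aq', 'aq', 'fg']

`\1` has to match the exact text group 1 already captured.
Scanning left to right: at [2:6] match 'aqaq', group 1 = 'aq'; at [6:10] match 'aqaq', group 1 = 'aq'; at [10:14] match 'fgfg', group 1 = 'fg'.
Because there's exactly one group, `findall` drops the full match and keeps group 1 from each hit.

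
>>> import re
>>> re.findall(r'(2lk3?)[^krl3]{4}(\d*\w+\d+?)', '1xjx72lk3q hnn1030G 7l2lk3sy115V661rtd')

[('2lk3', 'n1030'), ('2lk3', '5V661')]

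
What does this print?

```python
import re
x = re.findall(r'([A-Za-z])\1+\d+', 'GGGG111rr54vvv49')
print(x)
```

['G', 'r', 'v']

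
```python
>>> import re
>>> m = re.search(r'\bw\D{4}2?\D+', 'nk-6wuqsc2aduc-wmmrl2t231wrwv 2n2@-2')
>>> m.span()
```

(15, 22)

The pattern matches a word boundary (`\b`, zero-width); then a literal 'w'; then exactly 4 of a non-digit; then optionally a literal '2', then one or more of a non-digit.
`re.search` tries every starting position until one works.
The match spans [15:22] → 'wmmrl2t'.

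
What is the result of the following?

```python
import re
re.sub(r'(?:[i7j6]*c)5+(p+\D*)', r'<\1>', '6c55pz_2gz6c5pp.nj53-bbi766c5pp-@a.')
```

`\1` in the replacement pulls in group 1's text for each match.

'<pz_>2gz<pp.nj>53-bb<pp-@a.>'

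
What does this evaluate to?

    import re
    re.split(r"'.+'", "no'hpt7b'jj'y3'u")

['no', 'u']

The string is cut at each match, leaving 2 pieces.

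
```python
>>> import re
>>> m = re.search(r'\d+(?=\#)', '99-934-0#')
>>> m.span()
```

The lookaround is zero-width — it requires the adjacent text to match without consuming it, so the asserted text isn't part of the match.
`re.search` scans for the first position where the pattern succeeds.
The match spans [7:8] → '0'.

(7, 8)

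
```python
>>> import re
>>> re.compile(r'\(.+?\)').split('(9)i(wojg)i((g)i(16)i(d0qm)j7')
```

Because the quantifier is non-greedy, it stops expanding at the earliest point where the rest of the pattern can succeed.
Matches to split on: at [0:3] → '(9)'; at [4:10] → '(wojg)'; at [11:15] → '((g)'; at [16:20] → '(16)'; at [21:27] → '(d0qm)'.
Each match becomes a cut point; 6 segments remain.

['', 'i', 'i', 'i', 'i', 'j7']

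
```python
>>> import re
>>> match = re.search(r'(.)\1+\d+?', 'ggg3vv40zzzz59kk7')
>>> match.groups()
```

The match spans [0:4] → 'ggg3'.
Captured: group 1 = 'g'.

('g',)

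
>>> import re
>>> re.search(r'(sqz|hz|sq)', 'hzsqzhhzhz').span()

`search` walks the string left to right and returns the first match it finds.
The match spans [0:2] → 'hz'.
Captured: group 1 = 'hz'.

(0, 2)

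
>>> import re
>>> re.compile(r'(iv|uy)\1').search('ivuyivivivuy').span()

After group 1 captures some text, `\1` only succeeds where that same text appears again.
The match spans [4:8] → 'iviv'.

(4, 8)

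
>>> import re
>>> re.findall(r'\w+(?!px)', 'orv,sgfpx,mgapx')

The negative lookaround is zero-width — it rules out positions where the adjacent text would match, without consuming anything.
Walking the string: at [0:3] → 'orv'; at [4:9] → 'sgfpx'; at [10:15] → 'mgapx'.
Since nothing is captured, `findall` lists the 3 matched substrings directly.

['orv', 'sgfpx', 'mgapx']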